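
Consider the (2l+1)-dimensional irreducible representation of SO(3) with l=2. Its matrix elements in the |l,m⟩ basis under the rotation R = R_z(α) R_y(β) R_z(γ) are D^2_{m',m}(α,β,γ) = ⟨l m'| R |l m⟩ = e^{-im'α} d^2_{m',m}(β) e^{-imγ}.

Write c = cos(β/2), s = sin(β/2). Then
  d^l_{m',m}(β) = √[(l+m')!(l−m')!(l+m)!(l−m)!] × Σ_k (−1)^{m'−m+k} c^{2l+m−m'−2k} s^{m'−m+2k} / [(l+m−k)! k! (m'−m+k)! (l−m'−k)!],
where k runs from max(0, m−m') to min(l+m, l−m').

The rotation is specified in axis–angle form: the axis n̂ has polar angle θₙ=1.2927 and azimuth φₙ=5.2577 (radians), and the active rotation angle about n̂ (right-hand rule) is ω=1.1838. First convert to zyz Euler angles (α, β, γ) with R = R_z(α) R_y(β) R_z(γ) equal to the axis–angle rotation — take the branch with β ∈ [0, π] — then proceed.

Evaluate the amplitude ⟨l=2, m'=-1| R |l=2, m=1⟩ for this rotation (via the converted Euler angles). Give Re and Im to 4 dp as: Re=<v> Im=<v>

Re=0.2458 Im=0.4719

Axis–angle → zyz. n̂ = (sinθₙcosφₙ, sinθₙsinφₙ, cosθₙ) = (+0.498756, -0.822118, +0.274526), ω = 1.1838.
R = I cosω + sinω [n̂]ₓ + (1−cosω) n̂n̂ᵀ gives
  R = [+0.532283, -0.509509, -0.676074; -0.001062, +0.798204, -0.602386; +0.846566, +0.321357, +0.424330]
β = atan2(√(R₁₃²+R₂₃²), R₃₃) = 1.132575; α = atan2(R₂₃, R₁₃) mod 2π = 3.869416; γ = atan2(R₃₂, −R₃₁) mod 2π = 2.778794
D^2_{-1,1}(3.8694,1.1326,2.7788) = e^{-i·-1·3.8694}·d^2_{-1,1}(1.1326)·e^{-i·1·2.7788}. Compute d first:
With c≡cos(β/2)=0.843899 and s≡sin(β/2)=0.536503, N=[1·6·6·1]^{1/2}=6.000000
The bounds max(0,m−m')=2 and min(l+m,l−m')=3 give 2 terms
  k=2: (−1)^0·6.0000/(2)·0.8439^2·0.5365^2 = +0.614958
  k=3: (−1)^1·6.0000/(6)·0.8439^0·0.5365^4 = -0.082849
d^2_{-1,1}(1.1326) = +0.614958 -0.082849 = +0.532109
Phases: e^{-i·(-1)·3.8694}=-0.746624-0.665246i, e^{-i·(1)·2.7788}=-0.934907-0.354892i ⇒ D=+0.245799+0.471935i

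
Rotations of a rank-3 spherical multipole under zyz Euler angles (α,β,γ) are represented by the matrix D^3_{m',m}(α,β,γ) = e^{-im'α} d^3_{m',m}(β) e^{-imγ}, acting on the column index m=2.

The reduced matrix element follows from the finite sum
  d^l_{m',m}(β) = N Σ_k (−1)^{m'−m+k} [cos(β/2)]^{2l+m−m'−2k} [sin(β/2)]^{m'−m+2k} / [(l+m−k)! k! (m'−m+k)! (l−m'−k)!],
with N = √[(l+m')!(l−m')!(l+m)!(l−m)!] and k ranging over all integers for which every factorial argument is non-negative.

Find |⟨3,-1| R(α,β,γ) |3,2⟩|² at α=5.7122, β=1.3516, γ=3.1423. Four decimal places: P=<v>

First d^3_{-1,2}(β=1.3516), then the phase factors e^{-i(-1)α} and e^{-i(2)γ}:
Half-angle: c=0.780207, s=0.625522. N=√(2·24·120·1)=75.894664
The bounds max(0,m−m')=3 and min(l+m,l−m')=4 give 2 terms
  k=3: (−1)^0·75.8947/(12)·0.7802^3·0.6255^3 = +0.735167
  k=4: (−1)^1·75.8947/(24)·0.7802^1·0.6255^5 = -0.236277
d^3_{-1,2}(1.3516) = +0.735167 -0.236277 = +0.498890
|D^3_{-1,2}|² = |d^3_{-1,2}(β)|² = (+0.498890)² = 0.248892 (the z-rotation phases have unit modulus)

P=0.2489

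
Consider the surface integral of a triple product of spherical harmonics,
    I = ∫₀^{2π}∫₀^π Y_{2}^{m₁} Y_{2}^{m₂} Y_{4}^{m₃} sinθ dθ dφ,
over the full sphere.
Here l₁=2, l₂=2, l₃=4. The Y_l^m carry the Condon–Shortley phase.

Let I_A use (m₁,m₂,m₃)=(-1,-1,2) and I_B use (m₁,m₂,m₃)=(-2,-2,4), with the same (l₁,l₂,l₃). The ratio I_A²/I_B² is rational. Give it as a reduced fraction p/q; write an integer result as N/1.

4/7

Shared (l₁,l₂,l₃)=(2,2,4): N and (l;000)² cancel in I_A²/I_B².
A: Δ = 0!·4!·4!/9! = 1/630; Racah Σ t=0..0: t=0:+1/36 = 1/36; ⇒ 3j(2 2 4; -1 -1 2)² = 4/63, sgn +1
B: Δ = 0!·4!·4!/9! = 1/630; Racah Σ t=0..0: t=0:+1/576 = 1/576; ⇒ 3j(2 2 4; -2 -2 4)² = 1/9, sgn +1
I_A²/I_B² = (4/63)/(1/9) = 4/7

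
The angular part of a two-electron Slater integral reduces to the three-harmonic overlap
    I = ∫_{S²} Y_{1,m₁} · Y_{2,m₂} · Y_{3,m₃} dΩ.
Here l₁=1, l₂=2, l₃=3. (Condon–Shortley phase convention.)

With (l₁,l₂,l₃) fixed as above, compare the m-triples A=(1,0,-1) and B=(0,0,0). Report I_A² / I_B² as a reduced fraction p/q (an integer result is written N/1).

2/3

Shared (l₁,l₂,l₃)=(1,2,3): N and (l;000)² cancel in I_A²/I_B².
A: Δ = 0!·2!·4!/7! = 1/105; Racah Σ t=0..0: t=0:+1/8 = 1/8; ⇒ 3j(1 2 3; 1 0 -1)² = 2/35, sgn +1
B: Δ = 0!·2!·4!/7! = 1/105; Racah Σ t=0..0: t=0:+1/4 = 1/4; ⇒ 3j(1 2 3; 0 0 0)² = 3/35, sgn -1
I_A²/I_B² = (2/35)/(3/35) = 2/3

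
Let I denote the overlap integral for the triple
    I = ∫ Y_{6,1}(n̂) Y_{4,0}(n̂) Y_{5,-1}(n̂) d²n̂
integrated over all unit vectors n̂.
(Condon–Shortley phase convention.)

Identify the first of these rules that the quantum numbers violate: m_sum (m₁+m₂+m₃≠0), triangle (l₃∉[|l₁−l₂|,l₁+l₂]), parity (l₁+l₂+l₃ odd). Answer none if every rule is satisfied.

m₁+m₂+m₃ = 1 + 0 − 1 = 0  ✓
triangle: |6−4|=2 ≤ l₃=5 ≤ 6+4=10  ✓
parity: l₁+l₂+l₃ = 15 is odd  ✗

parity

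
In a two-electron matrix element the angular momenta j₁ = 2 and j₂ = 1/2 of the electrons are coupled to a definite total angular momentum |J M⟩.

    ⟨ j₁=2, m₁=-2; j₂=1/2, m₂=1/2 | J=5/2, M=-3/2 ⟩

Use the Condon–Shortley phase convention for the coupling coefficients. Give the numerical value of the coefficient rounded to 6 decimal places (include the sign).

+√(1/5) = +0.447214

√[6·0!4!1!/6! · 0!4!1!0!1!4!] = √(576/5)
  +(−1)^0/∏(0,0,4,1,0,0)! = 1/24  (running 1/24)
⟨..|..⟩ = √(576/5)·(1/24) = +0.447214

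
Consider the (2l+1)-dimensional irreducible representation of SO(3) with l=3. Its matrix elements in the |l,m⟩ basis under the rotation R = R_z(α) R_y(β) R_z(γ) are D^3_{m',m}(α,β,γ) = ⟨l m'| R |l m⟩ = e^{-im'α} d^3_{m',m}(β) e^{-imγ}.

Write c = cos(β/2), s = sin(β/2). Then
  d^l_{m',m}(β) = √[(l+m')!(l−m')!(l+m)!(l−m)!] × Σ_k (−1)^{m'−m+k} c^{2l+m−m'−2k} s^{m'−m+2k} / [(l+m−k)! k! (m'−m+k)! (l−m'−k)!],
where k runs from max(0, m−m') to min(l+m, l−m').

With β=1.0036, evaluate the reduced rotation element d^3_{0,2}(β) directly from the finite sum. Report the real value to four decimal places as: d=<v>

d^3_{0,2}(β=1.0036) via the finite sum:
Half-angle: c=0.876718, s=0.481004. N=√(6·6·120·1)=65.726707
k∈{2,3} keeps every argument non-negative
  k=2: (−1)^0·65.7267/(12)·0.8767^4·0.4810^2 = +0.748684
  k=3: (−1)^1·65.7267/(12)·0.8767^2·0.4810^4 = -0.225360
d^3_{0,2}(1.0036) = +0.748684 -0.225360 = +0.523324

d=0.5233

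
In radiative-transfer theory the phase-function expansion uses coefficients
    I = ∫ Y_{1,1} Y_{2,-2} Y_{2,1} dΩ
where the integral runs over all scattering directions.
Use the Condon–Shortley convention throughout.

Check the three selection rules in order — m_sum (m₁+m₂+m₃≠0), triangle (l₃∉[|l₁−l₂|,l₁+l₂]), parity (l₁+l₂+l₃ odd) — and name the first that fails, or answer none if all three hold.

parity

Σmᵢ = 0  ✓
l₃∈[|l₁−l₂|,l₁+l₂]=[1,3], have l₃=2  ✓
Σlᵢ = 5 ⇒ odd  ✗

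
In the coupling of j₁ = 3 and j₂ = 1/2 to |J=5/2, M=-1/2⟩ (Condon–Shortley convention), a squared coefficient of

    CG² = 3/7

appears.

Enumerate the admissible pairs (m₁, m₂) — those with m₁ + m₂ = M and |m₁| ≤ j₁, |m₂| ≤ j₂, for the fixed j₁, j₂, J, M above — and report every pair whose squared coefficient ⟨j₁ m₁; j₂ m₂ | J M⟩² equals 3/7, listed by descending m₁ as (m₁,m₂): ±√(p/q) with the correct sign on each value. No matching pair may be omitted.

Admissible pairs with m₁+m₂ = M = -1/2: (-1,1/2), (0,-1/2)
  (m₁,m₂)=(0,-1/2): CG² = 3/7, CG = +√(3/7)   ← matches the target
  (m₁,m₂)=(-1,1/2): CG² = 4/7, CG = −√(4/7)
Pairs with CG² = 3/7: (0,-1/2): +√(3/7)

(0,-1/2): +√(3/7)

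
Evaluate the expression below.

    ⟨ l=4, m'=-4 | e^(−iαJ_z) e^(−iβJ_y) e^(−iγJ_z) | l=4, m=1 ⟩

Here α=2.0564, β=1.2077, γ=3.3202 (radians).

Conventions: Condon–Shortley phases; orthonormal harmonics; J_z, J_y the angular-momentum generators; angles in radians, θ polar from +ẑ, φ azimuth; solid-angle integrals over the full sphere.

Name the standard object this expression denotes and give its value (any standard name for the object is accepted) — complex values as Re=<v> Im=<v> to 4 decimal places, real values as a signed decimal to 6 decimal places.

This is a Wigner D-matrix element — the rotation-matrix element ⟨l m'| R(α,β,γ) |l m⟩ in the angular-momentum basis.
D^4_{-4,1}(2.0564,1.2077,3.3202) = e^{-i·-4·2.0564}·d^4_{-4,1}(1.2077)·e^{-i·1·3.3202}. Compute d first:
c=cos(1.207700/2)=0.823156, s=sin(1.207700/2)=0.567816; N=√[1·40320·120·6]=5387.986637
k∈{5} keeps every argument non-negative
  k=5: (−1)^0·5387.9866/(720)·0.8232^3·0.5678^5 = +0.246364
d^4_{-4,1}(1.2077) = +0.246364
D = (-0.363124+0.931741i)·(+0.246364)·(-0.984092+0.177659i) = +0.047256-0.241789i

Wigner D-matrix element, Re=0.0473 Im=-0.2418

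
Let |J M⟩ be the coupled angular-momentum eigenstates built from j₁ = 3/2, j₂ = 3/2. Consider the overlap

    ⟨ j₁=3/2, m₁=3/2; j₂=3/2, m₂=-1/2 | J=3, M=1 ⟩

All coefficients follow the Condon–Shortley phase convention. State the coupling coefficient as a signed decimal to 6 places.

+0.447214

√[7·0!3!3!/7! · 3!0!1!2!4!2!] = √(144/5)
  +(−1)^0/∏(0,0,0,1,3,2)! = 1/12  (running 1/12)
⟨..|..⟩ = √(144/5)·(1/12) = +0.447214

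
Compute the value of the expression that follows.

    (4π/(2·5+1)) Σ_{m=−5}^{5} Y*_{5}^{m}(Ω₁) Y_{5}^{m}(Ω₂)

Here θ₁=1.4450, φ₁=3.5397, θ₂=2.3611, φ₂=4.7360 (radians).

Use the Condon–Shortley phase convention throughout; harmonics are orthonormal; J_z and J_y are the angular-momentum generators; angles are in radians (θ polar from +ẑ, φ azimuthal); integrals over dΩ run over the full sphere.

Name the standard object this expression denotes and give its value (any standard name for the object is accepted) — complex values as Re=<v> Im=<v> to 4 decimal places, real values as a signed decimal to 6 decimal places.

This sum is the spherical-harmonic addition theorem: it equals the Legendre polynomial P_l(cos γ) of the angle γ between the two directions.
Addition theorem: P_5(cos γ) = (4π/11) Σ_m Y*_{lm}(Ω₁) Y_{lm}(Ω₂), m = −5…5:
  [-5]  conj(Y_{5,-5})(Ω₁) = (0.181789, -0.407360) ; Y_{5,-5}(Ω₂) = (0.009428, 0.079493) ; Δ = (0.034096, 0.010610)
  [-4]  conj(Y_{5,-4})(Ω₁) = (-0.003859, 0.178353) ; Y_{5,-4}(Ω₂) = (-0.254497, 0.024107) ; Δ = (-0.003318, -0.045483)
  [-3]  conj(Y_{5,-3})(Ω₁) = (0.106598, 0.269643) ; Y_{5,-3}(Ω₂) = (-0.030229, -0.426049) ; Δ = (0.111659, -0.053567)
  [-2]  conj(Y_{5,-2})(Ω₁) = (-0.139466, -0.142516) ; Y_{5,-2}(Ω₂) = (0.306540, -0.014486) ; Δ = (-0.044817, -0.041667)
  [-1]  conj(Y_{5,-1})(Ω₁) = (-0.229876, -0.096678) ; Y_{5,-1}(Ω₂) = (-0.003805, -0.161123) ; Δ = (-0.014702, 0.037406)
  [+0]  conj(Y_{5,0})(Ω₁) = (0.204158, -0.000000) ; Y_{5,0}(Ω₂) = (0.355907, 0.000000) ; Δ = (0.072661, 0.000000)
  [+1]  conj(Y_{5,1})(Ω₁) = (0.229876, -0.096678) ; Y_{5,1}(Ω₂) = (0.003805, -0.161123) ; Δ = (-0.014702, -0.037406)
  [+2]  conj(Y_{5,2})(Ω₁) = (-0.139466, 0.142516) ; Y_{5,2}(Ω₂) = (0.306540, 0.014486) ; Δ = (-0.044817, 0.041667)
  [+3]  conj(Y_{5,3})(Ω₁) = (-0.106598, 0.269643) ; Y_{5,3}(Ω₂) = (0.030229, -0.426049) ; Δ = (0.111659, 0.053567)
  [+4]  conj(Y_{5,4})(Ω₁) = (-0.003859, -0.178353) ; Y_{5,4}(Ω₂) = (-0.254497, -0.024107) ; Δ = (-0.003318, 0.045483)
  [+5]  conj(Y_{5,5})(Ω₁) = (-0.181789, -0.407360) ; Y_{5,5}(Ω₂) = (-0.009428, 0.079493) ; Δ = (0.034096, -0.010610)
Total Σ_m = (0.238498, -0.000000). Multiply by 1.142397: (0.272460, -0.000000). P_5(cos γ) = 0.272460

Legendre polynomial (addition theorem), +0.272460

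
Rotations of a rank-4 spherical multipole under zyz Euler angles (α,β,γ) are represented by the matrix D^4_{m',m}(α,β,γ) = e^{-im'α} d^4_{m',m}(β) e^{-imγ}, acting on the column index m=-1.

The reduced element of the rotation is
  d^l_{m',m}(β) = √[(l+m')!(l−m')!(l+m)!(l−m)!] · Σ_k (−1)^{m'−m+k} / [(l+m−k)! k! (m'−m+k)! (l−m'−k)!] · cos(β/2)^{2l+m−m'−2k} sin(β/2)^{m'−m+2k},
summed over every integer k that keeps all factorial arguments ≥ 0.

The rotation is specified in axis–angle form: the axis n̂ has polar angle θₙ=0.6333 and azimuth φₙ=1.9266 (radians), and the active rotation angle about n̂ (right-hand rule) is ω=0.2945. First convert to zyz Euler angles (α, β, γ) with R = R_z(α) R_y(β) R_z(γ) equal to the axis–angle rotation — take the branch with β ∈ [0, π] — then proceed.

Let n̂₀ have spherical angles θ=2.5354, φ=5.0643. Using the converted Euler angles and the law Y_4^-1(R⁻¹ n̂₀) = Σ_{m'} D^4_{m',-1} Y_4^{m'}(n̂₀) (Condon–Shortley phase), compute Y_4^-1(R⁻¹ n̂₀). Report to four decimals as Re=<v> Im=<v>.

Re=-0.1367 Im=-0.3568

Axis–angle → zyz. n̂ = (sinθₙcosφₙ, sinθₙsinφₙ, cosθₙ) = (-0.206153, +0.554741, +0.806079), ω = 0.2945.
R = I cosω + sinω [n̂]ₓ + (1−cosω) n̂n̂ᵀ gives
  R = [+0.958777, -0.238897, +0.153866; +0.229050, +0.970196, +0.079090; -0.168174, -0.040587, +0.984921]
β = atan2(√(R₁₃²+R₂₃²), R₃₃) = 0.173877; α = atan2(R₂₃, R₁₃) mod 2π = 0.474799; γ = atan2(R₃₂, −R₃₁) mod 2π = 6.046377
Need the full column D^4_{m',-1} for m'=−4..4 at α=0.4748, β=0.1739, γ=6.0464.
cos(β/2)=0.996223, sin(β/2)=0.086829
d^4_{-4,-1}: single k=3 term ⇒ +0.004807;  D = -0.000440+0.004787i
d^4_{-3,-1}: k∈[2..3] ⇒ +0.058498 -0.000741 = +0.057757;  D = +0.021595+0.053568i
d^4_{-2,-1}: k∈[1..3] ⇒ +0.358755 -0.013627 +0.000069 = +0.345198;  D = +0.261156+0.225741i
d^4_{-1,-1}: k∈[0..3] ⇒ +0.970182 -0.110551 +0.001680 -0.000004 = +0.861307;  D = +0.837029+0.203054i
d^4_{0,-1}: k∈[0..3] ⇒ -0.378161 +0.017236 -0.000131 +0.000000 = -0.361056;  D = -0.350979+0.084704i
d^4_{1,-1}: k∈[0..3] ⇒ +0.073701 -0.001680 +0.000006 -0.000000 = +0.072027;  D = +0.054547-0.047038i
d^4_{2,-1}: k∈[0..2] ⇒ -0.009084 +0.000104 -0.000000 = -0.008981;  D = -0.003368+0.008326i
d^4_{3,-1}: k∈[0..1] ⇒ +0.000741 -0.000003 = +0.000737;  D = -0.000067-0.000734i
d^4_{4,-1}: single k=0 term ⇒ -0.000037;  D = +0.000020+0.000031i
Y_4^{m'}(θ=2.5354,φ=5.0643) and Σ D·Y over m':
  (-0.0004+0.0048i)·(+0.0076-0.0460i)  (+0.0216+0.0536i)·(+0.1656+0.0937i)  (+0.2612+0.2257i)·(-0.3086+0.2620i)  (+0.8370+0.2031i)·(-0.1319-0.3593i)  (-0.3510+0.0847i)·(-0.1371+0.0000i)  (+0.0545-0.0470i)·(+0.1319-0.3593i)  (-0.0034+0.0083i)·(-0.3086-0.2620i)  (-0.0001-0.0007i)·(-0.1656+0.0937i)  (+0.0000+0.0000i)·(+0.0076+0.0460i)
Y_4^-1(R⁻¹ n̂) = -0.136699-0.356795i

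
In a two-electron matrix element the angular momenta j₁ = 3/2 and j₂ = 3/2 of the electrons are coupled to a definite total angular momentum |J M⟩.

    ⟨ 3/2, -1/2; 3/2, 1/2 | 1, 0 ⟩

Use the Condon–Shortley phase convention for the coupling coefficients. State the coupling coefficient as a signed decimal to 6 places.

−√(1/20) = -0.223607

triangle: 2!×1!×1!/5! = 2/120
(j±m)!: 1!×2!×2!×1!×1!×1! = 4
prefactor² = (2J+1)×Δ×N² = 1/5
  k=1: −1/(1!×1!×1!×1!×0!×0!) = -1
  k=2: +1/(2!×0!×0!×0!×1!×1!) = 1/2
Σ = -1/2  ⇒  CG² = 1/5×(-1/2)² = 1/20
CG = −√(1/20) = -0.223607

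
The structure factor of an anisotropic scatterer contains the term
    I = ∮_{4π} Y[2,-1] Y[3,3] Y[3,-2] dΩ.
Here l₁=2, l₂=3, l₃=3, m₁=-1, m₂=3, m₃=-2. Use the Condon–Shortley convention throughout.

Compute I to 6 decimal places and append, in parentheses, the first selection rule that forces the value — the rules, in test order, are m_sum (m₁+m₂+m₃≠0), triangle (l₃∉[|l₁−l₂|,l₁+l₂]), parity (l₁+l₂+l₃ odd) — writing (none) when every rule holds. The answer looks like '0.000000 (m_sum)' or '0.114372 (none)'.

-0.210261 (none)

Checks pass: Σm=0; 8 even; l₃=3∈[1,5].
(2·2+1)(2·3+1)(2·3+1) = 245
Δ: 2! 2! 4! / 9! → 1/3780
sum: t=0:+1/24 t=1:−1/4 t=2:+1/24 = -1/6
3j²(2 3 3; 0 0 0) = Δ·Π!·Σ² = 4/105  (sign +1)
sum: t=2:+1/48 = 1/48
3j²(2 3 3; -1 3 -2) = Δ·Π!·Σ² = 5/84  (sign -1)
combine: 4πI² = 245·4/105·5/84 = 5/9
take √, sign -1: I = -0.21026104
No selection rule forces the value: the integral is nonzero (none).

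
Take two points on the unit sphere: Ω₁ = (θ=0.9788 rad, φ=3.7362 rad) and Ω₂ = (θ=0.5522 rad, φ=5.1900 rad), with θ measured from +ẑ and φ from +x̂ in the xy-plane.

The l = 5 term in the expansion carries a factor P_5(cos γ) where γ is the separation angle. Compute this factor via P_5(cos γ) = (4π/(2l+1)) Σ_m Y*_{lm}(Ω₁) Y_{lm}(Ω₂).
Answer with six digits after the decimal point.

Expand P_5 via completeness: Σ_{m} conj(Y_{5,m}) at Ω₁ times Y_{5,m} at Ω₂ —
  term(m=-5) = +0.001859-0.002807i   from Y*(Ω₁)=+0.180046-0.030639i, Y(Ω₂)=+0.012613-0.013444i
  term(m=-4) = +0.032794+0.016575i   from Y*(Ω₁)=-0.280655+0.268444i, Y(Ω₂)=-0.031521-0.089207i
  term(m=-3) = -0.033790+0.092284i   from Y*(Ω₁)=+0.075332-0.348263i, Y(Ω₂)=-0.273190-0.037931i
  term(m=-2) = +0.019451+0.004636i   from Y*(Ω₁)=-0.015968-0.039796i, Y(Ω₂)=-0.269263+0.380719i
  term(m=-1) = -0.013004+0.110639i   from Y*(Ω₁)=+0.291323+0.197007i, Y(Ω₂)=+0.145603+0.281316i
  term(m=+0) = +0.011806+0.000000i   from Y*(Ω₁)=-0.044927-0.000000i, Y(Ω₂)=-0.262775+0.000000i
  term(m=+1) = -0.013004-0.110639i   from Y*(Ω₁)=-0.291323+0.197007i, Y(Ω₂)=-0.145603+0.281316i
  term(m=+2) = +0.019451-0.004636i   from Y*(Ω₁)=-0.015968+0.039796i, Y(Ω₂)=-0.269263-0.380719i
  term(m=+3) = -0.033790-0.092284i   from Y*(Ω₁)=-0.075332-0.348263i, Y(Ω₂)=+0.273190-0.037931i
  term(m=+4) = +0.032794-0.016575i   from Y*(Ω₁)=-0.280655-0.268444i, Y(Ω₂)=-0.031521+0.089207i
  term(m=+5) = +0.001859+0.002807i   from Y*(Ω₁)=-0.180046-0.030639i, Y(Ω₂)=-0.012613-0.013444i
Total Σ_m = +0.026426+0.000000i. Multiply by 1.142397: +0.030188+0.000000i. P_5(cos γ) = 0.030188

0.030188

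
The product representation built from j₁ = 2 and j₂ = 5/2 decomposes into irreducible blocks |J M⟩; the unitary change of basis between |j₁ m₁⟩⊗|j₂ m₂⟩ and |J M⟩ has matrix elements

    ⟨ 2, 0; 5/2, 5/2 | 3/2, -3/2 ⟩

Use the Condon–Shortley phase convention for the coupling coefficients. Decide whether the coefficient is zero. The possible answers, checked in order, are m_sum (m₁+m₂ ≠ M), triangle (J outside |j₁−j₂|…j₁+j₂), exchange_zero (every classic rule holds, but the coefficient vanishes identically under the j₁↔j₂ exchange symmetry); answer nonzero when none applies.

m_sum

m-sum: m₁+m₂ = 0+5/2 = 5/2, M = -3/2  ✗ ⇒ coefficient is 0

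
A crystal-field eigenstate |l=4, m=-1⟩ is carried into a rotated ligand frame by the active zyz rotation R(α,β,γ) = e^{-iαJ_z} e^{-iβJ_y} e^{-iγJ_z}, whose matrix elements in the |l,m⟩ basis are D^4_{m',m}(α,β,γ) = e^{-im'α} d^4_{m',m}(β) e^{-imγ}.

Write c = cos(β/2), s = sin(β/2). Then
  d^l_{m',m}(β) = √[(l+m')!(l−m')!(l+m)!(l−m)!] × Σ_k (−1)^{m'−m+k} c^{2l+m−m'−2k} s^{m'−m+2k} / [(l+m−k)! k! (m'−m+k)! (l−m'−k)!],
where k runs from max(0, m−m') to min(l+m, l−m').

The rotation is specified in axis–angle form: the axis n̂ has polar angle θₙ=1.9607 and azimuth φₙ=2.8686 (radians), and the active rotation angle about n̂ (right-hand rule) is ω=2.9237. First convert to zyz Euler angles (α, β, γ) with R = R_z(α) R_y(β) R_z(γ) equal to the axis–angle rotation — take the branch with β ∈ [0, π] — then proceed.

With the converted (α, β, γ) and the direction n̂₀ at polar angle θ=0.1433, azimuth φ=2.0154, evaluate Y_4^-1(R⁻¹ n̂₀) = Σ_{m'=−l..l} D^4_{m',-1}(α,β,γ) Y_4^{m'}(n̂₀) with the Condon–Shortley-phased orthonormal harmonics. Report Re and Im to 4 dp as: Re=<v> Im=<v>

Axis–angle → zyz. n̂ = (sinθₙcosφₙ, sinθₙsinφₙ, cosθₙ) = (-0.890693, +0.249379, -0.380099), ω = 2.9237.
R = I cosω + sinω [n̂]ₓ + (1−cosω) n̂n̂ᵀ gives
  R = [+0.591556, -0.356821, +0.723008; -0.521155, -0.853446, +0.005207; +0.615190, -0.379880, -0.690820]
β = atan2(√(R₁₃²+R₂₃²), R₃₃) = 2.333419; α = atan2(R₂₃, R₁₃) mod 2π = 0.007202; γ = atan2(R₃₂, −R₃₁) mod 2π = 3.694780
Need the full column D^4_{m',-1} for m'=−4..4 at α=0.0072, β=2.3334, γ=3.6948.
cos(β/2)=0.393179, sin(β/2)=0.919462
d^4_{-4,-1}: single k=3 term ⇒ +0.054657;  D = -0.045659-0.030045i
d^4_{-3,-1}: k∈[2..3] ⇒ +0.024790 -0.225952 = -0.201162;  D = +0.168836+0.109364i
d^4_{-2,-1}: k∈[1..3] ⇒ +0.005666 -0.154939 +0.564879 = +0.415606;  D = -0.350438-0.223431i
d^4_{-1,-1}: k∈[0..3] ⇒ +0.000571 -0.046849 +0.512411 -0.934078 = -0.467946;  D = +0.396373+0.248721i
d^4_{0,-1}: k∈[0..3] ⇒ -0.005973 +0.195984 -1.071782 +0.976881 = +0.095110;  D = -0.080925-0.049971i
d^4_{1,-1}: k∈[0..3] ⇒ +0.031233 -0.512411 +1.401118 -0.510822 = +0.409118;  D = -0.349638-0.212439i
d^4_{2,-1}: k∈[0..2] ⇒ -0.103292 +0.847318 -0.926751 = -0.182725;  D = +0.156839+0.093755i
d^4_{3,-1}: k∈[0..1] ⇒ +0.225952 -0.741402 = -0.515450;  D = +0.444321+0.261280i
d^4_{4,-1}: single k=0 term ⇒ -0.298906;  D = +0.258743+0.149655i
Y_4^{m'}(θ=0.1433,φ=2.0154) and Σ D·Y over m':
  (-0.0457-0.0300i)·(-0.0000-0.0002i)  (+0.1688+0.1094i)·(+0.0035+0.0008i)  (-0.3504-0.2234i)·(-0.0252+0.0310i)  (+0.3964+0.2487i)·(-0.1109-0.2329i)  (-0.0809-0.0500i)·(+0.7615+0.0000i)  (-0.3496-0.2124i)·(+0.1109-0.2329i)  (+0.1568+0.0938i)·(-0.0252-0.0310i)  (+0.4443+0.2613i)·(-0.0035+0.0008i)  (+0.2587+0.1497i)·(-0.0000+0.0002i)
Y_4^-1(R⁻¹ n̂) = -0.122540-0.112536i

Re=-0.1225 Im=-0.1125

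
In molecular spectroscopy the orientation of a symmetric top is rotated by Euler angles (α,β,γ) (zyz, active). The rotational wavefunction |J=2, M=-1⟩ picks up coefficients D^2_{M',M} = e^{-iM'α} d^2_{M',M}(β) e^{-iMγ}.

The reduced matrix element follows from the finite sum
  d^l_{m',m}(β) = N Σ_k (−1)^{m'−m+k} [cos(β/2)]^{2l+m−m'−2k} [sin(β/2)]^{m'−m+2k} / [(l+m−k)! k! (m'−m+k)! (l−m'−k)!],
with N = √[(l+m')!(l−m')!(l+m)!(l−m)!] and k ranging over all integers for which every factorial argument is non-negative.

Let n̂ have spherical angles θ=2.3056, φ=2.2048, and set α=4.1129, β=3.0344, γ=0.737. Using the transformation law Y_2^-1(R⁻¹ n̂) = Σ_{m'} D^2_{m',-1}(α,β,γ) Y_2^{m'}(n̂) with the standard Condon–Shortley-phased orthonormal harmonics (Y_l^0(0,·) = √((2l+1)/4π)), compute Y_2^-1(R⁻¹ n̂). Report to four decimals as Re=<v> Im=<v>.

Re=-0.1171 Im=0.3615

Need the full column D^2_{m',-1} for m'=−2..2 at α=4.1129, β=3.0344, γ=0.7370.
cos(β/2)=0.053571, sin(β/2)=0.998564
d^2_{-2,-1}: single k=1 term ⇒ +0.000307;  D = -0.000275+0.000137i
d^2_{-1,-1}: k∈[0..1] ⇒ +0.000008 -0.008585 = -0.008577;  D = -0.001176+0.008496i
d^2_{0,-1}: k∈[0..1] ⇒ -0.000376 +0.130656 = +0.130280;  D = +0.096471+0.087557i
d^2_{1,-1}: k∈[0..1] ⇒ +0.008585 -0.994269 = -0.985684;  D = +0.958750-0.228846i
d^2_{2,-1}: single k=0 term ⇒ -0.106680;  D = -0.038098+0.099646i
Y_2^{m'}(θ=2.3056,φ=2.2048) and Σ D·Y over m':
  (-0.0003+0.0001i)·(-0.0634+0.2030i)  (-0.0012+0.0085i)·(+0.2276+0.3096i)  (+0.0965+0.0876i)·(+0.1099+0.0000i)  (+0.9588-0.2288i)·(-0.2276+0.3096i)  (-0.0381+0.0996i)·(-0.0634-0.2030i)
Y_2^-1(R⁻¹ n̂) = -0.117069+0.361483i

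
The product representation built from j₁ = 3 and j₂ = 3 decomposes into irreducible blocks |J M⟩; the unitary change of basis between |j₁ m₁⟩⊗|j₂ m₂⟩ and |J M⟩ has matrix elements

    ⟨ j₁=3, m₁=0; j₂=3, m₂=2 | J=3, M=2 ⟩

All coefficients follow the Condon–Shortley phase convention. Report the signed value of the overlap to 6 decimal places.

j₁+j₂−J=3  J+j₁−j₂=3  J−j₁+j₂=3  j₁+j₂+J+1=10
(j₁±m₁, j₂±m₂, J±M) = (3,3,5,1,5,1)
P² = 216
sum k=2..3:
  [2] +1/24 = 1/24
  [3] −1/72 = -1/72
S = 1/36
C² = P²·S² = 1/6 ; C = +0.408248

+0.408248  (= +√(1/6))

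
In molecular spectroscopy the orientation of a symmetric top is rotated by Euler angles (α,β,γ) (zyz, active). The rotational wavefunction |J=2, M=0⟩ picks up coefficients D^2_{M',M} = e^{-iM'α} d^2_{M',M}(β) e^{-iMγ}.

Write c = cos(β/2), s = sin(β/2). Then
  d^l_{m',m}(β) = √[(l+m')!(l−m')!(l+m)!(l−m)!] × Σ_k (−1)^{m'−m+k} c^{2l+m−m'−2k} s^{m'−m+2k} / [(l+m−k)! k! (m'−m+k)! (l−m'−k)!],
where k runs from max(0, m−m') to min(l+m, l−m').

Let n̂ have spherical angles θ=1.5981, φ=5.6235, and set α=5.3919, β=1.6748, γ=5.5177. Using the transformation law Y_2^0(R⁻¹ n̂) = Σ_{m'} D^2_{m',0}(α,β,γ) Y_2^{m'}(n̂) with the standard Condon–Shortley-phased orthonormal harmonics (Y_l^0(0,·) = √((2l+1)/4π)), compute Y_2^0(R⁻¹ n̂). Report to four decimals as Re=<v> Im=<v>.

Need the full column D^2_{m',0} for m'=−2..2 at α=5.3919, β=1.6748, γ=5.5177.
cos(β/2)=0.669397, sin(β/2)=0.742905
d^2_{-2,0}: single k=2 term ⇒ +0.605772;  D = -0.127330-0.592239i
d^2_{-1,0}: k∈[1..2] ⇒ +0.545833 -0.672294 = -0.126461;  D = -0.079470+0.098372i
d^2_{0,0}: k∈[0..2] ⇒ +0.200786 -0.989222 +0.304603 = -0.483833;  D = -0.483833+0.000000i
d^2_{1,0}: k∈[0..1] ⇒ -0.545833 +0.672294 = +0.126461;  D = +0.079470+0.098372i
d^2_{2,0}: single k=0 term ⇒ +0.605772;  D = -0.127330+0.592239i
Y_2^{m'}(θ=1.5981,φ=5.6235) and Σ D·Y over m':
  (-0.1273-0.5922i)·(+0.0960+0.3739i)  (-0.0795+0.0984i)·(-0.0167-0.0129i)  (-0.4838+0.0000i)·(-0.3147+0.0000i)  (+0.0795+0.0984i)·(+0.0167-0.0129i)  (-0.1273+0.5922i)·(+0.0960-0.3739i)
Y_2^0(R⁻¹ n̂) = +0.575809+0.000000i

Re=0.5758 Im=0.0000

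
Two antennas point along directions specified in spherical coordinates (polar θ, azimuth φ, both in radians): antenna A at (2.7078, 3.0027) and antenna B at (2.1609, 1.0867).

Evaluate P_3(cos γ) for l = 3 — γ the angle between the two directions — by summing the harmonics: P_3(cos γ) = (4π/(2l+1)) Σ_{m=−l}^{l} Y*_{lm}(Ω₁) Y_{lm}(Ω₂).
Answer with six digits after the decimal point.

Expand P_3 via completeness: Σ_{m} conj(Y_{3,m}) at Ω₁ times Y_{3,m} at Ω₂ —
  m=-3: Y*=(-0.028330, 0.012539)  Y=(-0.237647, 0.028295)  product (0.006378, -0.003781)
  m=-2: Y*=(-0.157546, 0.044925)  Y=(0.222521, 0.323447)  product (-0.049588, -0.040961)
  m=-1: Y*=(-0.419285, 0.058613)  Y=(0.068507, -0.130283)  product (-0.021087, 0.058641)
  m=+0: Y*=(-0.378120, -0.000000)  Y=(0.301477, 0.000000)  product (-0.113995, -0.000000)
  m=+1: Y*=(0.419285, 0.058613)  Y=(-0.068507, -0.130283)  product (-0.021087, -0.058641)
  m=+2: Y*=(-0.157546, -0.044925)  Y=(0.222521, -0.323447)  product (-0.049588, 0.040961)
  m=+3: Y*=(0.028330, 0.012539)  Y=(0.237647, 0.028295)  product (0.006378, 0.003781)
Accumulated sum (-0.242590, 0.000000); after 4π/(2l+1) scaling, (-0.435497, 0.000000) ⇒ P_3 = -0.435497

-0.435497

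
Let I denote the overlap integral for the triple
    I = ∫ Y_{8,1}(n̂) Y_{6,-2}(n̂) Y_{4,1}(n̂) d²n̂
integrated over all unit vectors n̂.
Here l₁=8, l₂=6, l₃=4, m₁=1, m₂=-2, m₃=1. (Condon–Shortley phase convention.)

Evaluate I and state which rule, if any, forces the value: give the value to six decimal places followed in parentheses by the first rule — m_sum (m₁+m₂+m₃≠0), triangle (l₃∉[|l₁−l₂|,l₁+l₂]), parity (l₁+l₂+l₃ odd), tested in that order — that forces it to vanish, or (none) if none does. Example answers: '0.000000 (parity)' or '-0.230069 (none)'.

0.051191 (none)

Checks pass: Σm=0; 18 even; l₃=4∈[2,14].
(2·8+1)(2·6+1)(2·4+1) = 1989
Δ: 10! 6! 2! / 19! → 1/23279256
sum: t=4:+1/1658880 t=5:−1/518400 t=6:+1/1658880 = -1/1382400
3j²(8 6 4; 0 0 0) = Δ·Π!·Σ² = 504/46189  (sign -1)
sum: t=2:+1/19353600 t=3:−1/1451520 t=4:+1/1244160 = 29/174182400
3j²(8 6 4; 1 -2 1) = Δ·Π!·Σ² = 841/554268  (sign -1)
combine: 4πI² = 1989·504/46189·841/554268 = 317898/9653501
take √, sign +1: I = 0.05119135
No selection rule forces the value: the integral is nonzero (none).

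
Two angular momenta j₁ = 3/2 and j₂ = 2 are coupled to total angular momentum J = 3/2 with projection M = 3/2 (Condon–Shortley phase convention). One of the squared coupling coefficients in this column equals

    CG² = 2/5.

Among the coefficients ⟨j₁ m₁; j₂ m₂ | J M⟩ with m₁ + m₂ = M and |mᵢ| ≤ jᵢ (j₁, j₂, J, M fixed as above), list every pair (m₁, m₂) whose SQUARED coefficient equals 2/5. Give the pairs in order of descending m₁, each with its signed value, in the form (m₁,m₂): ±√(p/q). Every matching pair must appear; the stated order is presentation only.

Admissible pairs with m₁+m₂ = M = 3/2: (-1/2,2), (1/2,1), (3/2,0)
  (m₁,m₂)=(3/2,0): CG² = 1/5, CG = +√(1/5)
  (m₁,m₂)=(1/2,1): CG² = 2/5, CG = −√(2/5)   ← matches the target
  (m₁,m₂)=(-1/2,2): CG² = 2/5, CG = +√(2/5)   ← matches the target
Pairs with CG² = 2/5: (1/2,1): −√(2/5); (-1/2,2): +√(2/5)

(1/2,1): −√(2/5); (-1/2,2): +√(2/5)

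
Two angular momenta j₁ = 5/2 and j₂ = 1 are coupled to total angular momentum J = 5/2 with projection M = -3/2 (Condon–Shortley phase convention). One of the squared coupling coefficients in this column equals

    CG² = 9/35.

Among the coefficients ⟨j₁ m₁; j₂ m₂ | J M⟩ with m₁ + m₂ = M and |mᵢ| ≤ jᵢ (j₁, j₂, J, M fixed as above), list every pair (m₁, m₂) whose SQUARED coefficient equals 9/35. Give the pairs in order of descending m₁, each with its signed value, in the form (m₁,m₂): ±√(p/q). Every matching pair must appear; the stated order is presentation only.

(-3/2,0): −√(9/35)

Admissible pairs with m₁+m₂ = M = -3/2: (-5/2,1), (-3/2,0), (-1/2,-1)
  (m₁,m₂)=(-1/2,-1): CG² = 16/35, CG = +√(16/35)
  (m₁,m₂)=(-3/2,0): CG² = 9/35, CG = −√(9/35)   ← matches the target
  (m₁,m₂)=(-5/2,1): CG² = 2/7, CG = −√(2/7)
Pairs with CG² = 9/35: (-3/2,0): −√(9/35)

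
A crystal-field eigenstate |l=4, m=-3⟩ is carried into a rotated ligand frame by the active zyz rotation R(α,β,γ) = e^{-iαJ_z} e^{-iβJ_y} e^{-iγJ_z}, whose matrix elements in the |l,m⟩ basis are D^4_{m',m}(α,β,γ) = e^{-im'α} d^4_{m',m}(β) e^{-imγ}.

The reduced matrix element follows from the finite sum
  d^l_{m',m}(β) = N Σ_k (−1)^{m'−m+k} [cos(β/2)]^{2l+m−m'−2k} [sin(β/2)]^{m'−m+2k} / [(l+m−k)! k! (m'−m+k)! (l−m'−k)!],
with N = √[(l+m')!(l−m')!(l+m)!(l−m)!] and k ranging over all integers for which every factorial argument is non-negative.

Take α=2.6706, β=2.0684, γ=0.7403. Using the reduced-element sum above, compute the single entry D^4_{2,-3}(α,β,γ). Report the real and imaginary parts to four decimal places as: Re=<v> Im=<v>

Re=0.0407 Im=0.0009

First d^4_{2,-3}(β=2.0684), then the phase factors e^{-i(2)α} and e^{-i(-3)γ}:
Half-angle: c=0.511214, s=0.859454. N=√(720·2·1·5040)=2693.993318
k∈{0,1} keeps every argument non-negative
  k=0: (−1)^5·2693.9933/(240)·0.5112^3·0.8595^5 = -0.703242
  k=1: (−1)^6·2693.9933/(720)·0.5112^1·0.8595^7 = +0.662558
d^4_{2,-3}(2.0684) = -0.703242 +0.662558 = -0.040685
Attach z-rotation phases: D = e^{-i(2)(2.6706)}·(-0.040685)·e^{-i(-3)(0.7403)} = +0.040675+0.000866i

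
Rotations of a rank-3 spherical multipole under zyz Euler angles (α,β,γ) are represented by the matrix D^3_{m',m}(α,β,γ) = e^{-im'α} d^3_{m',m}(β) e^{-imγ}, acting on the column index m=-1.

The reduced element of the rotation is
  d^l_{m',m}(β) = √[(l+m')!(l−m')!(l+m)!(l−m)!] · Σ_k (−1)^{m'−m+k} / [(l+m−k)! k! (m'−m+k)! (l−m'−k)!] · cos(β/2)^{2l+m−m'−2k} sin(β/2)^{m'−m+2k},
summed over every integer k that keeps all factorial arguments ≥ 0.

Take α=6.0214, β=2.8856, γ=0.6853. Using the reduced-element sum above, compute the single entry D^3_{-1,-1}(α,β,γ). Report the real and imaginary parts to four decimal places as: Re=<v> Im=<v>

Re=0.0843 Im=0.0380

First d^3_{-1,-1}(β=2.8856), then the phase factors e^{-i(-1)α} and e^{-i(-1)γ}:
With c≡cos(β/2)=0.127647 and s≡sin(β/2)=0.991820, N=[2·24·2·24]^{1/2}=48.000000
k: max(0,(-1)−(-1))=0 … min(3+(-1),3−(-1))=2
  k=0: (−1)^0·48.0000/(48)·0.1276^6·0.9918^0 = +0.000004
  k=1: (−1)^1·48.0000/(6)·0.1276^4·0.9918^2 = -0.002089
  k=2: (−1)^2·48.0000/(8)·0.1276^2·0.9918^4 = +0.094603
d^3_{-1,-1}(2.8856) = +0.000004 -0.002089 +0.094603 = +0.092518
Phases: e^{-i·(-1)·6.0214}=+0.965929-0.258805i, e^{-i·(-1)·0.6853}=+0.774229+0.632905i ⇒ D=+0.084344+0.038022i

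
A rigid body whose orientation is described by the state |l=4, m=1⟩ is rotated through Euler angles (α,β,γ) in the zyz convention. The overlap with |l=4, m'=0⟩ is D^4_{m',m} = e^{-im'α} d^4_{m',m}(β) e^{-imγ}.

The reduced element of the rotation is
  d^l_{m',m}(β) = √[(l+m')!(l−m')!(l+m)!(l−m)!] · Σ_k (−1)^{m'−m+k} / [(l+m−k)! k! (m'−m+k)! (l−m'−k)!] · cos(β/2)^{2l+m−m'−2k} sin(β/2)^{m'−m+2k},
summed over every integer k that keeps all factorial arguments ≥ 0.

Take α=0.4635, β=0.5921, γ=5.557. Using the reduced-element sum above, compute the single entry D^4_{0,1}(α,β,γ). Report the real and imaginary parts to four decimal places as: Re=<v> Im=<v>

Re=0.3522 Im=0.3128

D^4_{0,1}(0.4635,0.5921,5.5570) = e^{-i·0·0.4635}·d^4_{0,1}(0.5921)·e^{-i·1·5.5570}. Compute d first:
c=cos(0.592100/2)=0.956496, s=sin(0.592100/2)=0.291744; N=√[24·24·120·6]=643.987578
k: max(0,(1)−(0))=1 … min(4+(1),4−(0))=4
  k=1: (−1)^0·643.9876/(144)·0.9565^7·0.2917^1 = +0.955654
  k=2: (−1)^1·643.9876/(24)·0.9565^5·0.2917^3 = -0.533446
  k=3: (−1)^2·643.9876/(24)·0.9565^3·0.2917^5 = +0.049628
  k=4: (−1)^3·643.9876/(144)·0.9565^1·0.2917^7 = -0.000770
d^4_{0,1}(0.5921) = +0.955654 -0.533446 +0.049628 -0.000770 = +0.471067
Phases: e^{-i·(0)·0.4635}=+1.000000+0.000000i, e^{-i·(1)·5.5570}=+0.747713+0.664022i ⇒ D=+0.352223+0.312799i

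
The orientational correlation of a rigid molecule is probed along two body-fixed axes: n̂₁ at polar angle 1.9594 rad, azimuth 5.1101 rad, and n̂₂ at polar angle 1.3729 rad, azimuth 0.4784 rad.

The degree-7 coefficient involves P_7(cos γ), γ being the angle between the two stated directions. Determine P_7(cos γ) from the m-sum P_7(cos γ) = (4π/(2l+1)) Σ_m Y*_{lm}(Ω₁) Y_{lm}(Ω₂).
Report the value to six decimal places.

Expand P_7 via completeness: Σ_{m} conj(Y_{7,m}) at Ω₁ times Y_{7,m} at Ω₂ —
  m=-7: (-0.101756, -0.272305) × (-0.426277, 0.089614) = (0.067778, 0.106959)  (running Σ = (0.067778, 0.106959))
  m=-6: (-0.324217, 0.305281) × (-0.314874, -0.087548) = (0.128814, -0.067740)  (running Σ = (0.196593, 0.039218))
  m=-5: (0.197216, 0.087542) × (0.121076, 0.112702) = (0.014012, 0.032826)  (running Σ = (0.210605, 0.072044))
  m=-4: (-0.004635, 0.231169) × (0.111939, 0.313647) = (-0.073024, 0.024423)  (running Σ = (0.137581, 0.096467))
  m=-3: (0.287544, -0.114070) × (0.009339, -0.068449) = (-0.005123, -0.020748)  (running Σ = (0.132458, 0.075720))
  m=-2: (0.076600, 0.078151) × (0.186760, -0.264951) = (0.035012, -0.005700)  (running Σ = (0.167470, 0.070020))
  m=-1: (0.124734, -0.296918) × (-0.027603, 0.014314) = (0.000807, 0.009981)  (running Σ = (0.168277, 0.080001))
  m=0: (0.072219, -0.000000) × (-0.319983, 0.000000) = (-0.023109, 0.000000)  (running Σ = (0.145168, 0.080001))
  m=1: (-0.124734, -0.296918) × (0.027603, 0.014314) = (0.000807, -0.009981)  (running Σ = (0.145975, 0.070020))
  m=2: (0.076600, -0.078151) × (0.186760, 0.264951) = (0.035012, 0.005700)  (running Σ = (0.180987, 0.075720))
  m=3: (-0.287544, -0.114070) × (-0.009339, -0.068449) = (-0.005123, 0.020748)  (running Σ = (0.175865, 0.096467))
  m=4: (-0.004635, -0.231169) × (0.111939, -0.313647) = (-0.073024, -0.024423)  (running Σ = (0.102840, 0.072044))
  m=5: (-0.197216, 0.087542) × (-0.121076, 0.112702) = (0.014012, -0.032826)  (running Σ = (0.116853, 0.039218))
  m=6: (-0.324217, -0.305281) × (-0.314874, 0.087548) = (0.128814, 0.067740)  (running Σ = (0.245667, 0.106959))
  m=7: (0.101756, -0.272305) × (0.426277, 0.089614) = (0.067778, -0.106959)  (running Σ = (0.313445, 0.000000))
Σ over m = (0.313445, 0.000000); ×(4π/15) → (0.262591, 0.000000). Real part: 0.262591

0.262591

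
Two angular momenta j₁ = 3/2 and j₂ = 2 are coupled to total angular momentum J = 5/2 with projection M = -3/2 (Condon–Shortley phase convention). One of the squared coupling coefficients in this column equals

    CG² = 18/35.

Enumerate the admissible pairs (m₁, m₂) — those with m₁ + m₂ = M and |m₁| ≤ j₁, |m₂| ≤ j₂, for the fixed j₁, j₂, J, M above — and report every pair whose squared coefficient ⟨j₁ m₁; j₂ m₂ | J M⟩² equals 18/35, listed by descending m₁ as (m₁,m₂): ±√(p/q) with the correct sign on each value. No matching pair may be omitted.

Admissible pairs with m₁+m₂ = M = -3/2: (-3/2,0), (-1/2,-1), (1/2,-2)
  (m₁,m₂)=(1/2,-2): CG² = 16/35, CG = +√(16/35)
  (m₁,m₂)=(-1/2,-1): CG² = 1/35, CG = +√(1/35)
  (m₁,m₂)=(-3/2,0): CG² = 18/35, CG = −√(18/35)   ← matches the target
Pairs with CG² = 18/35: (-3/2,0): −√(18/35)

(-3/2,0): −√(18/35)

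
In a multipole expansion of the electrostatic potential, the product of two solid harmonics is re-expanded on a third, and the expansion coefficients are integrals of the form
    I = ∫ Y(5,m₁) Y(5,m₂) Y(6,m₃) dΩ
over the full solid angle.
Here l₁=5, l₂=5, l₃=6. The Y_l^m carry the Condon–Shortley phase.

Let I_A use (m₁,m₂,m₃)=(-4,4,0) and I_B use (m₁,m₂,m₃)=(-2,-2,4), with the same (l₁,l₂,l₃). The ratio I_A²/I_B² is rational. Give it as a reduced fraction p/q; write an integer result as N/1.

Shared (l₁,l₂,l₃)=(5,5,6): N and (l;000)² cancel in I_A²/I_B².
A: Δ = 4!·6!·6!/17! = 1/28588560; Racah Σ t=3..4: t=3:−1/3110400 t=4:+1/345600 = 1/388800; ⇒ 3j(5 5 6; -4 4 0)² = 192/12155, sgn +1
B: Δ = 4!·6!·6!/17! = 1/28588560; Racah Σ t=1..3: t=1:−1/207360 t=2:+1/57600 t=3:−1/207360 = 1/129600; ⇒ 3j(5 5 6; -2 -2 4)² = 168/12155, sgn +1
I_A²/I_B² = (192/12155)/(168/12155) = 8/7

8/7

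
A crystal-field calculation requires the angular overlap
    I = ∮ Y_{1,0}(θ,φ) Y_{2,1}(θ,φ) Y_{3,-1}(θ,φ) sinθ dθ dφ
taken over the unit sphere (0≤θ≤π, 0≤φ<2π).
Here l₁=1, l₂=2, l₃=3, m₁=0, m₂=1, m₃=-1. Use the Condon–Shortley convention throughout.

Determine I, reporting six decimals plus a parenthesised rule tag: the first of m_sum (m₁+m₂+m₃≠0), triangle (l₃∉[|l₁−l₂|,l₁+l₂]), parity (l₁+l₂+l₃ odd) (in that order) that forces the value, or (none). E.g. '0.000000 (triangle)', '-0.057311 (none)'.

m-sum 0 ✓  L=6 even ✓  1≤3≤3 ✓
Π(2lᵢ+1) = 3×5×7 = 105
triangle coeff Δ(1,2,3) = 1/105
Σ_t [0,0]: t=0:+1/4 = 1/4
(3j)²=3/35 [(1 2 3; 0 0 0)], sign=-1
Σ_t [0,0]: t=0:+1/6 = 1/6
(3j)²=8/105 [(1 2 3; 0 1 -1)], sign=+1
⇒ 4πI² = 24/35
I = (-1)√(24/35/(4π)) = -0.23359668
No selection rule forces the value: the integral is nonzero (none).

-0.233597 (none)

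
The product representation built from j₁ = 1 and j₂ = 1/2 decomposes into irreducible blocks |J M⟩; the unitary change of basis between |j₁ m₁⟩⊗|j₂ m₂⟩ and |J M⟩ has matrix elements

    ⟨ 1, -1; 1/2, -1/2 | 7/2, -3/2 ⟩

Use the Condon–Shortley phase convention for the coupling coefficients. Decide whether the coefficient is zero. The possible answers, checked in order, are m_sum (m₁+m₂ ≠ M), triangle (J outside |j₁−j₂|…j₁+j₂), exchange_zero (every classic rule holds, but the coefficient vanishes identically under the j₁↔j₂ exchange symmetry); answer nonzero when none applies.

triangle

m-sum: m₁+m₂ = -1+(-1/2) = -3/2, M = -3/2  ✓
triangle: need |j₁−j₂| ≤ J ≤ j₁+j₂, i.e. J ∈ [1/2, 3/2]; J = 7/2 is outside ✗ ⇒ coefficient is 0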